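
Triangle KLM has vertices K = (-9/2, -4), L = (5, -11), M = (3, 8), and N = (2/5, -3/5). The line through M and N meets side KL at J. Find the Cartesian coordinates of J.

Barycentric coordinates of N with respect to KLM: (2/5, 1/5, 2/5).
On side KL the M-coordinate is zero; dropping N's M-weight 2/5 and renormalizing the remaining 2/5 : 1/5 gives weights 2/3, 1/3 on K, L.
J = (2/3)·(-9/2, -4) + (1/3)·(5, -11) = (-4/3, -19/3).

(-4/3, -19/3)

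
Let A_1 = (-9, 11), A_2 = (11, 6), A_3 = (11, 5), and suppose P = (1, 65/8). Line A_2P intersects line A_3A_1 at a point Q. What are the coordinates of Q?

(-3/7, 59/7)

Barycentric coordinates of P with respect to A_1A_2A_3: (1/2, 1/8, 3/8).
On side A_3A_1 the A_2-coordinate is zero; dropping P's A_2-weight 1/8 and renormalizing the remaining 3/8 : 1/2 gives weights 3/7, 4/7 on A_3, A_1.
Q = (3/7)·(11, 5) + (4/7)·(-9, 11) = (-3/7, 59/7).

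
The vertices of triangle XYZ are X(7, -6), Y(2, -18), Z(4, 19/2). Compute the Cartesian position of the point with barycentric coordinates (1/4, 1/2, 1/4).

W = (1/4)·X + (1/2)·Y + (1/4)·Z.
x-coordinate: (1/4)·7 + (1/2)·2 + (1/4)·4 = 15/4.
y-coordinate: (1/4)·(-6) + (1/2)·(-18) + (1/4)·(19/2) = -65/8.

(15/4, -65/8)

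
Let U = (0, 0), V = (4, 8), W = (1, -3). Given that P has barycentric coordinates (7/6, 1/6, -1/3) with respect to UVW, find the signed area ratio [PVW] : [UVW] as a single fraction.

7/6

The signed ratio [PVW]/[UVW] equals the barycentric coordinate of P at vertex U, which is 7/6.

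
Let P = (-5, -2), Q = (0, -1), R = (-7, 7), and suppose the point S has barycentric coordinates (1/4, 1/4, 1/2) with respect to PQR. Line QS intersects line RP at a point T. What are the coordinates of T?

(-19/3, 4)

Line QS meets RP where the Q-coordinate vanishes; zeroing S's Q-weight and renormalizing leaves R, P-weights 1/2 : 1/4 → (2/3, 1/3).
So T = (2/3)·R + (1/3)·P = (-19/3, 4).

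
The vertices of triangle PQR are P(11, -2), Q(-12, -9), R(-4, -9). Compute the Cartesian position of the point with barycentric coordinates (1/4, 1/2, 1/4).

(-17/4, -29/4)

S = (1/4)·P + (1/2)·Q + (1/4)·R.
x-coordinate: (1/4)·11 + (1/2)·(-12) + (1/4)·(-4) = -17/4.
y-coordinate: (1/4)·(-2) + (1/2)·(-9) + (1/4)·(-9) = -29/4.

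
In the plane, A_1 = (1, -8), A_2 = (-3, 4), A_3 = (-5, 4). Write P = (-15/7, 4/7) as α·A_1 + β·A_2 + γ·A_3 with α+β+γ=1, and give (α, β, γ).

Signed area of the reference triangle: [A_1A_2A_3] = ½·(1·(4−4) + (-3)·(4−(-8)) + (-5)·(-8−4)) = ½·(0 − 36 + 60) = 12.
[PA_2A_3] = ½·((-15/7)·(4−4) + (-3)·(4−(4/7)) + (-5)·(4/7−4)) = ½·(0 − 72/7 + 120/7) = 24/7, so the A_1-coordinate is (24/7)/12 = 2/7.
[A_1PA_3] = ½·(1·(4/7−4) + (-15/7)·(4−(-8)) + (-5)·(-8−(4/7))) = ½·(-24/7 − 180/7 + 300/7) = 48/7, so the A_2-coordinate is 4/7.
[A_1A_2P] = ½·(1·(4−(4/7)) + (-3)·(4/7−(-8)) + (-15/7)·(-8−4)) = ½·(24/7 − 180/7 + 180/7) = 12/7, so the A_3-coordinate is 1/7.

(2/7, 4/7, 1/7)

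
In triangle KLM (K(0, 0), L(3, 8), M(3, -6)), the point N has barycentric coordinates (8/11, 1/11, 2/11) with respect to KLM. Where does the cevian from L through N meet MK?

Line LN meets MK where the L-coordinate vanishes; zeroing N's L-weight and renormalizing leaves M, K-weights 2/11 : 8/11 → (1/5, 4/5).
So J = (1/5)·M + (4/5)·K = (3/5, -6/5).

(3/5, -6/5)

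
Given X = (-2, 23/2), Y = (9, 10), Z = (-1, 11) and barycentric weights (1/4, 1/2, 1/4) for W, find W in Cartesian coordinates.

(15/4, 85/8)

W = (1/4)·X + (1/2)·Y + (1/4)·Z.
x-coordinate: (1/4)·(-2) + (1/2)·9 + (1/4)·(-1) = 15/4.
y-coordinate: (1/4)·(23/2) + (1/2)·10 + (1/4)·11 = 85/8.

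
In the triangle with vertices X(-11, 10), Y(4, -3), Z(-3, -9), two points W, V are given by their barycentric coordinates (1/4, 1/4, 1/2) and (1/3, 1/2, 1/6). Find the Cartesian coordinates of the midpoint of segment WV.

Barycentric coordinates of the midpoint are the average: (7/24, 3/8, 1/3).
Converting: (7/24)·X + (3/8)·Y + (1/3)·Z = (-65/24, -29/24).

(-65/24, -29/24)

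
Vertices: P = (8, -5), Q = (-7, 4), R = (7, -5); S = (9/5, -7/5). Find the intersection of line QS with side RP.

(23/3, -5)

Barycentric coordinates of S with respect to PQR: (2/5, 2/5, 1/5).
On side RP the Q-coordinate is zero; dropping S's Q-weight 2/5 and renormalizing the remaining 1/5 : 2/5 gives weights 1/3, 2/3 on R, P.
T = (1/3)·(7, -5) + (2/3)·(8, -5) = (23/3, -5).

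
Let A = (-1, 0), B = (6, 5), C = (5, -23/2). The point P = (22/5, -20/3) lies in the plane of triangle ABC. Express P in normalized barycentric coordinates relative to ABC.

(2/15, 1/5, 2/3)

Signed area of the reference triangle: [ABC] = ½·((-1)·(5−(-23/2)) + 6·(-23/2−0) + 5·(0−5)) = ½·(-33/2 − 69 − 25) = -221/4.
[PBC] = ½·((22/5)·(5−(-23/2)) + 6·(-23/2−(-20/3)) + 5·(-20/3−5)) = ½·(363/5 − 29 − 175/3) = -221/30, so the A-coordinate is (-221/30)/(-221/4) = 2/15.
[APC] = ½·((-1)·(-20/3−(-23/2)) + (22/5)·(-23/2−0) + 5·(0−(-20/3))) = ½·(-29/6 − 253/5 + 100/3) = -221/20, so the B-coordinate is 1/5.
[ABP] = ½·((-1)·(5−(-20/3)) + 6·(-20/3−0) + (22/5)·(0−5)) = ½·(-35/3 − 40 − 22) = -221/6, so the C-coordinate is 2/3.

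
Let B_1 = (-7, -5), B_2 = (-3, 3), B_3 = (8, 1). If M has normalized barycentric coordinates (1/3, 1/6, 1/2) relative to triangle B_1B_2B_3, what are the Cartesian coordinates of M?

(7/6, -2/3)

M = (1/3)·B_1 + (1/6)·B_2 + (1/2)·B_3.
x-coordinate: (1/3)·(-7) + (1/6)·(-3) + (1/2)·8 = 7/6.
y-coordinate: (1/3)·(-5) + (1/6)·3 + (1/2)·1 = -2/3.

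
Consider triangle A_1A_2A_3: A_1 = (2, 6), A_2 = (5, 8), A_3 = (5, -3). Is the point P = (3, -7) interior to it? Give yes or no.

no

Barycentric coordinates of P: (2/3, -10/11, 41/33).
The three coordinates are positive, negative, positive; a point is interior exactly when all three are positive.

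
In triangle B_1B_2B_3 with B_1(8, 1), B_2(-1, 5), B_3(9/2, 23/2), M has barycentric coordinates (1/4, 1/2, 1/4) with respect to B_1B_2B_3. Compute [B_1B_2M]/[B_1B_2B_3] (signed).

The signed ratio [B_1B_2M]/[B_1B_2B_3] equals the barycentric coordinate of M at vertex B_3, which is 1/4.

1/4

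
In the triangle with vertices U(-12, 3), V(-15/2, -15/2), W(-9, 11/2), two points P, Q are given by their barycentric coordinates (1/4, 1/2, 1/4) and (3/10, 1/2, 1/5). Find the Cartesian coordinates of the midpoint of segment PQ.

(-363/40, -27/16)

Barycentric coordinates of the midpoint are the average: (11/40, 1/2, 9/40).
Converting: (11/40)·U + (1/2)·V + (9/40)·W = (-363/40, -27/16).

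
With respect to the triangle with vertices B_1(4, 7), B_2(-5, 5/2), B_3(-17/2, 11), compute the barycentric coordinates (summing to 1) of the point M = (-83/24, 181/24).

Signed area of the reference triangle: [B_1B_2B_3] = ½·(4·(5/2−11) + (-5)·(11−7) + (-17/2)·(7−(5/2))) = ½·(-34 − 20 − 153/4) = -369/8.
[MB_2B_3] = ½·((-83/24)·(5/2−11) + (-5)·(11−(181/24)) + (-17/2)·(181/24−(5/2))) = ½·(1411/48 − 415/24 − 2057/48) = -123/8, so the B_1-coordinate is (-123/8)/(-369/8) = 1/3.
[B_1MB_3] = ½·(4·(181/24−11) + (-83/24)·(11−7) + (-17/2)·(7−(181/24))) = ½·(-83/6 − 83/6 + 221/48) = -369/32, so the B_2-coordinate is 1/4.
[B_1B_2M] = ½·(4·(5/2−(181/24)) + (-5)·(181/24−7) + (-83/24)·(7−(5/2))) = ½·(-121/6 − 65/24 − 249/16) = -615/32, so the B_3-coordinate is 5/12.
Check: 1/3 + 1/4 + 5/12 = 1.

(1/3, 1/4, 5/12)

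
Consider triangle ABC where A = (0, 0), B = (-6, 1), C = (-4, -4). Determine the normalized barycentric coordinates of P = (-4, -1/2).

(1/4, 1/2, 1/4)

Signed area of the reference triangle: [ABC] = ½·(0·(1−(-4)) + (-6)·(-4−0) + (-4)·(0−1)) = ½·(0 + 24 + 4) = 14.
[PBC] = ½·((-4)·(1−(-4)) + (-6)·(-4−(-1/2)) + (-4)·(-1/2−1)) = ½·(-20 + 21 + 6) = 7/2, so the A-coordinate is (7/2)/14 = 1/4.
[APC] = ½·(0·(-1/2−(-4)) + (-4)·(-4−0) + (-4)·(0−(-1/2))) = ½·(0 + 16 − 2) = 7, so the B-coordinate is 1/2.
[ABP] = ½·(0·(1−(-1/2)) + (-6)·(-1/2−0) + (-4)·(0−1)) = ½·(0 + 3 + 4) = 7/2, so the C-coordinate is 1/4.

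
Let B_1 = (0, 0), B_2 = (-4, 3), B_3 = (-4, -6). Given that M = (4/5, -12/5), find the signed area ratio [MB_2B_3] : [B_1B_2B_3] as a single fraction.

[B_1B_2B_3] = ½·(0·(3−(-6)) + (-4)·(-6−0) + (-4)·(0−3)) = ½·(0 + 24 + 12) = 18.
[MB_2B_3] = ½·((4/5)·(3−(-6)) + (-4)·(-6−(-12/5)) + (-4)·(-12/5−3)) = ½·(36/5 + 72/5 + 108/5) = 108/5, so the ratio is (108/5)/18 = 6/5.

6/5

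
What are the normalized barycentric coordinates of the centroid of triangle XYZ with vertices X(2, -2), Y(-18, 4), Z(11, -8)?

The centroid is the average of the vertices, so each weight is 1/3.

(1/3, 1/3, 1/3)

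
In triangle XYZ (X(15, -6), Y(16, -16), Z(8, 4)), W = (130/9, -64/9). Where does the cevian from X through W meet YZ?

Barycentric coordinates of W with respect to XYZ: (2/3, 2/9, 1/9).
On side YZ the X-coordinate is zero; dropping W's X-weight 2/3 and renormalizing the remaining 2/9 : 1/9 gives weights 2/3, 1/3 on Y, Z.
V = (2/3)·(16, -16) + (1/3)·(8, 4) = (40/3, -28/3).

(40/3, -28/3)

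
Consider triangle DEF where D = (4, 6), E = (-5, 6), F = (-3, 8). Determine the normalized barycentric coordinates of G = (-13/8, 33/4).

(1/8, -1/4, 9/8)

Signed area of the reference triangle: [DEF] = ½·(4·(6−8) + (-5)·(8−6) + (-3)·(6−6)) = ½·(-8 − 10 + 0) = -9.
[GEF] = ½·((-13/8)·(6−8) + (-5)·(8−(33/4)) + (-3)·(33/4−6)) = ½·(13/4 + 5/4 − 27/4) = -9/8, so the D-coordinate is (-9/8)/(-9) = 1/8.
[DGF] = ½·(4·(33/4−8) + (-13/8)·(8−6) + (-3)·(6−(33/4))) = ½·(1 − 13/4 + 27/4) = 9/4, so the E-coordinate is -1/4.
[DEG] = ½·(4·(6−(33/4)) + (-5)·(33/4−6) + (-13/8)·(6−6)) = ½·(-9 − 45/4 + 0) = -81/8, so the F-coordinate is 9/8.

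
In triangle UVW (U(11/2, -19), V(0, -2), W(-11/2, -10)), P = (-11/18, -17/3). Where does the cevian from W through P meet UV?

Barycentric coordinates of P with respect to UVW: (1/9, 2/3, 2/9).
On side UV the W-coordinate is zero; dropping P's W-weight 2/9 and renormalizing the remaining 1/9 : 2/3 gives weights 1/7, 6/7 on U, V.
Q = (1/7)·(11/2, -19) + (6/7)·(0, -2) = (11/14, -31/7).

(11/14, -31/7)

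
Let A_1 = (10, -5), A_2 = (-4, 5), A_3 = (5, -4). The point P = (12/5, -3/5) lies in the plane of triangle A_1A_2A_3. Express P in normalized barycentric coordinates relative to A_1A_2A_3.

Signed area of the reference triangle: [A_1A_2A_3] = ½·(10·(5−(-4)) + (-4)·(-4−(-5)) + 5·(-5−5)) = ½·(90 − 4 − 50) = 18.
[PA_2A_3] = ½·((12/5)·(5−(-4)) + (-4)·(-4−(-3/5)) + 5·(-3/5−5)) = ½·(108/5 + 68/5 − 28) = 18/5, so the A_1-coordinate is (18/5)/18 = 1/5.
[A_1PA_3] = ½·(10·(-3/5−(-4)) + (12/5)·(-4−(-5)) + 5·(-5−(-3/5))) = ½·(34 + 12/5 − 22) = 36/5, so the A_2-coordinate is 2/5.
[A_1A_2P] = ½·(10·(5−(-3/5)) + (-4)·(-3/5−(-5)) + (12/5)·(-5−5)) = ½·(56 − 88/5 − 24) = 36/5, so the A_3-coordinate is 2/5.

(1/5, 2/5, 2/5)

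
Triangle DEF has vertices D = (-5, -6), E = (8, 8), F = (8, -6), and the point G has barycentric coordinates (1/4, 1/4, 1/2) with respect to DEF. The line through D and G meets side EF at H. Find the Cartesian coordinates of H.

(8, -4/3)

Line DG meets EF where the D-coordinate vanishes; zeroing G's D-weight and renormalizing leaves E, F-weights 1/4 : 1/2 → (1/3, 2/3).
So H = (1/3)·E + (2/3)·F = (8, -4/3).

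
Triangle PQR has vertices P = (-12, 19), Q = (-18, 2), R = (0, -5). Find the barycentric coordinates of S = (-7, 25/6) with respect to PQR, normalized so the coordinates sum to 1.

Signed area of the reference triangle: [PQR] = ½·((-12)·(2−(-5)) + (-18)·(-5−19) + 0·(19−2)) = ½·(-84 + 432 + 0) = 174.
[SQR] = ½·((-7)·(2−(-5)) + (-18)·(-5−(25/6)) + 0·(25/6−2)) = ½·(-49 + 165 + 0) = 58, so the P-coordinate is 58/174 = 1/3.
[PSR] = ½·((-12)·(25/6−(-5)) + (-7)·(-5−19) + 0·(19−(25/6))) = ½·(-110 + 168 + 0) = 29, so the Q-coordinate is 1/6.
[PQS] = ½·((-12)·(2−(25/6)) + (-18)·(25/6−19) + (-7)·(19−2)) = ½·(26 + 267 − 119) = 87, so the R-coordinate is 1/2.

(1/3, 1/6, 1/2)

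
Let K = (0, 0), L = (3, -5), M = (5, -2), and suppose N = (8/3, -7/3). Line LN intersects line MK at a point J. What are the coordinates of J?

Barycentric coordinates of N with respect to KLM: (1/3, 1/3, 1/3).
On side MK the L-coordinate is zero; dropping N's L-weight 1/3 and renormalizing the remaining 1/3 : 1/3 gives weights 1/2, 1/2 on M, K.
J = (1/2)·(5, -2) + (1/2)·(0, 0) = (5/2, -1).

(5/2, -1)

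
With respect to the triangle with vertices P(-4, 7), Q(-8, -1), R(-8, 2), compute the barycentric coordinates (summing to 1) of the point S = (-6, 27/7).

(1/2, 3/14, 2/7)

Signed area of the reference triangle: [PQR] = ½·((-4)·(-1−2) + (-8)·(2−7) + (-8)·(7−(-1))) = ½·(12 + 40 − 64) = -6.
[SQR] = ½·((-6)·(-1−2) + (-8)·(2−(27/7)) + (-8)·(27/7−(-1))) = ½·(18 + 104/7 − 272/7) = -3, so the P-coordinate is (-3)/(-6) = 1/2.
[PSR] = ½·((-4)·(27/7−2) + (-6)·(2−7) + (-8)·(7−(27/7))) = ½·(-52/7 + 30 − 176/7) = -9/7, so the Q-coordinate is 3/14.
[PQS] = ½·((-4)·(-1−(27/7)) + (-8)·(27/7−7) + (-6)·(7−(-1))) = ½·(136/7 + 176/7 − 48) = -12/7, so the R-coordinate is 2/7.
Check: 1/2 + 3/14 + 2/7 = 1.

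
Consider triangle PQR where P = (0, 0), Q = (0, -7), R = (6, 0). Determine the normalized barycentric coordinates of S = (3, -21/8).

Signed area of the reference triangle: [PQR] = ½·(0·(-7−0) + 0·(0−0) + 6·(0−(-7))) = ½·(0 + 0 + 42) = 21.
[SQR] = ½·(3·(-7−0) + 0·(0−(-21/8)) + 6·(-21/8−(-7))) = ½·(-21 + 0 + 105/4) = 21/8, so the P-coordinate is (21/8)/21 = 1/8.
[PSR] = ½·(0·(-21/8−0) + 3·(0−0) + 6·(0−(-21/8))) = ½·(0 + 0 + 63/4) = 63/8, so the Q-coordinate is 3/8.
[PQS] = ½·(0·(-7−(-21/8)) + 0·(-21/8−0) + 3·(0−(-7))) = ½·(0 + 0 + 21) = 21/2, so the R-coordinate is 1/2.

(1/8, 3/8, 1/2)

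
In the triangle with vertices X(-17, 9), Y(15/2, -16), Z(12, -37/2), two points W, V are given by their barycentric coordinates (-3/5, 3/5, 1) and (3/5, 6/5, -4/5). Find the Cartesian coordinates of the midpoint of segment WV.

(159/20, -65/4)

Barycentric coordinates of the midpoint are the average: (0, 9/10, 1/10).
Converting: 0·X + (9/10)·Y + (1/10)·Z = (159/20, -65/4).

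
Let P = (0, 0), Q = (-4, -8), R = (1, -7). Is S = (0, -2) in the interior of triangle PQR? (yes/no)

yes

Barycentric coordinates of S: (13/18, 1/18, 2/9).
The three coordinates are positive, positive, positive; a point is interior exactly when all three are positive.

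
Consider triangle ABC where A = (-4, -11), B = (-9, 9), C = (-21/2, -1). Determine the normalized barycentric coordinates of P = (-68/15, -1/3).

Signed area of the reference triangle: [ABC] = ½·((-4)·(9−(-1)) + (-9)·(-1−(-11)) + (-21/2)·(-11−9)) = ½·(-40 − 90 + 210) = 40.
[PBC] = ½·((-68/15)·(9−(-1)) + (-9)·(-1−(-1/3)) + (-21/2)·(-1/3−9)) = ½·(-136/3 + 6 + 98) = 88/3, so the A-coordinate is (88/3)/40 = 11/15.
[APC] = ½·((-4)·(-1/3−(-1)) + (-68/15)·(-1−(-11)) + (-21/2)·(-11−(-1/3))) = ½·(-8/3 − 136/3 + 112) = 32, so the B-coordinate is 4/5.
[ABP] = ½·((-4)·(9−(-1/3)) + (-9)·(-1/3−(-11)) + (-68/15)·(-11−9)) = ½·(-112/3 − 96 + 272/3) = -64/3, so the C-coordinate is -8/15.

(11/15, 4/5, -8/15)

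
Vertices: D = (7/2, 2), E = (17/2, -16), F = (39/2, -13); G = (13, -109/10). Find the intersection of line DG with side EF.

Barycentric coordinates of G with respect to DEF: (1/5, 3/10, 1/2).
On side EF the D-coordinate is zero; dropping G's D-weight 1/5 and renormalizing the remaining 3/10 : 1/2 gives weights 3/8, 5/8 on E, F.
H = (3/8)·(17/2, -16) + (5/8)·(39/2, -13) = (123/8, -113/8).

(123/8, -113/8)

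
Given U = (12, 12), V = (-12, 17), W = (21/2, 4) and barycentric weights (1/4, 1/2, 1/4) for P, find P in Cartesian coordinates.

(-3/8, 25/2)

P = (1/4)·U + (1/2)·V + (1/4)·W.
x-coordinate: (1/4)·12 + (1/2)·(-12) + (1/4)·(21/2) = -3/8.
y-coordinate: (1/4)·12 + (1/2)·17 + (1/4)·4 = 25/2.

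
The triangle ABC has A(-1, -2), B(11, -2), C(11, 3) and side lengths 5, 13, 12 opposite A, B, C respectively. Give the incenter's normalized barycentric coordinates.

(1/6, 13/30, 2/5)

The incenter has barycentric coordinates proportional to the opposite side lengths: (5 : 13 : 12).
Normalizing by 5+13+12 = 30 gives (1/6, 13/30, 2/5).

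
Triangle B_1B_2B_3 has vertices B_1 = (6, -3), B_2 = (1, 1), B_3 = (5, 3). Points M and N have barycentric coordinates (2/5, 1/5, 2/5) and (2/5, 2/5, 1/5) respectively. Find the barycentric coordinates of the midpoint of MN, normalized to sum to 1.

Since both coordinate triples sum to 1, the midpoint's barycentrics are the componentwise average.
(2/5+2/5)/2 = 2/5; similarly 3/10 and 3/10.

(2/5, 3/10, 3/10)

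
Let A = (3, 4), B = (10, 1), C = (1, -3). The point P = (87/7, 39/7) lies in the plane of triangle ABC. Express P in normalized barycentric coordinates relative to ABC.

(4/7, 8/7, -5/7)

Signed area of the reference triangle: [ABC] = ½·(3·(1−(-3)) + 10·(-3−4) + 1·(4−1)) = ½·(12 − 70 + 3) = -55/2.
[PBC] = ½·((87/7)·(1−(-3)) + 10·(-3−(39/7)) + 1·(39/7−1)) = ½·(348/7 − 600/7 + 32/7) = -110/7, so the A-coordinate is (-110/7)/(-55/2) = 4/7.
[APC] = ½·(3·(39/7−(-3)) + (87/7)·(-3−4) + 1·(4−(39/7))) = ½·(180/7 − 87 − 11/7) = -220/7, so the B-coordinate is 8/7.
[ABP] = ½·(3·(1−(39/7)) + 10·(39/7−4) + (87/7)·(4−1)) = ½·(-96/7 + 110/7 + 261/7) = 275/14, so the C-coordinate is -5/7.
Check: 4/7 + 8/7 − 5/7 = 1.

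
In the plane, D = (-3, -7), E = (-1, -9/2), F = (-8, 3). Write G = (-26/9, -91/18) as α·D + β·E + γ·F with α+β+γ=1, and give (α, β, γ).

(5/9, 1/3, 1/9)

Signed area of the reference triangle: [DEF] = ½·((-3)·(-9/2−3) + (-1)·(3−(-7)) + (-8)·(-7−(-9/2))) = ½·(45/2 − 10 + 20) = 65/4.
[GEF] = ½·((-26/9)·(-9/2−3) + (-1)·(3−(-91/18)) + (-8)·(-91/18−(-9/2))) = ½·(65/3 − 145/18 + 40/9) = 325/36, so the D-coordinate is (325/36)/(65/4) = 5/9.
[DGF] = ½·((-3)·(-91/18−3) + (-26/9)·(3−(-7)) + (-8)·(-7−(-91/18))) = ½·(145/6 − 260/9 + 140/9) = 65/12, so the E-coordinate is 1/3.
[DEG] = ½·((-3)·(-9/2−(-91/18)) + (-1)·(-91/18−(-7)) + (-26/9)·(-7−(-9/2))) = ½·(-5/3 − 35/18 + 65/9) = 65/36, so the F-coordinate is 1/9.
Check: 5/9 + 1/3 + 1/9 = 1.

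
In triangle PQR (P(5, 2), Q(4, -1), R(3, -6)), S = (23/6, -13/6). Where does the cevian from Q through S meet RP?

Barycentric coordinates of S with respect to PQR: (1/6, 1/2, 1/3).
On side RP the Q-coordinate is zero; dropping S's Q-weight 1/2 and renormalizing the remaining 1/3 : 1/6 gives weights 2/3, 1/3 on R, P.
T = (2/3)·(3, -6) + (1/3)·(5, 2) = (11/3, -10/3).

(11/3, -10/3)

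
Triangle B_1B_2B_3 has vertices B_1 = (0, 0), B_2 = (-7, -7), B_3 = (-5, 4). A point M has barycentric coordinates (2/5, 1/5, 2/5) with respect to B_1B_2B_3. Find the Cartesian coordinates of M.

M = (2/5)·B_1 + (1/5)·B_2 + (2/5)·B_3.
x-coordinate: (2/5)·0 + (1/5)·(-7) + (2/5)·(-5) = -17/5.
y-coordinate: (2/5)·0 + (1/5)·(-7) + (2/5)·4 = 1/5.

(-17/5, 1/5)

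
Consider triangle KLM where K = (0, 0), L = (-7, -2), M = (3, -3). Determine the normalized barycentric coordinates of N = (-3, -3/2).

(1/3, 1/2, 1/6)

Signed area of the reference triangle: [KLM] = ½·(0·(-2−(-3)) + (-7)·(-3−0) + 3·(0−(-2))) = ½·(0 + 21 + 6) = 27/2.
[NLM] = ½·((-3)·(-2−(-3)) + (-7)·(-3−(-3/2)) + 3·(-3/2−(-2))) = ½·(-3 + 21/2 + 3/2) = 9/2, so the K-coordinate is (9/2)/(27/2) = 1/3.
[KNM] = ½·(0·(-3/2−(-3)) + (-3)·(-3−0) + 3·(0−(-3/2))) = ½·(0 + 9 + 9/2) = 27/4, so the L-coordinate is 1/2.
[KLN] = ½·(0·(-2−(-3/2)) + (-7)·(-3/2−0) + (-3)·(0−(-2))) = ½·(0 + 21/2 − 6) = 9/4, so the M-coordinate is 1/6.
Check: 1/3 + 1/2 + 1/6 = 1.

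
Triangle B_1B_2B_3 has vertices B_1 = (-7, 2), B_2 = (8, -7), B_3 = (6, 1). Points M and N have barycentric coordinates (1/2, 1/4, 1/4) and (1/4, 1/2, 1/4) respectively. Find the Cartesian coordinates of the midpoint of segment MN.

Barycentric coordinates of the midpoint are the average: (3/8, 3/8, 1/4).
Converting: (3/8)·B_1 + (3/8)·B_2 + (1/4)·B_3 = (15/8, -13/8).

(15/8, -13/8)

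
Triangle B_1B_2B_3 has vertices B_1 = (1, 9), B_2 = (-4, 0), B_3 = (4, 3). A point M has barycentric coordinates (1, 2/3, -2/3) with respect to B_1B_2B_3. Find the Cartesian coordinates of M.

M = 1·B_1 + (2/3)·B_2 + (-2/3)·B_3.
x-coordinate: 1·1 + (2/3)·(-4) + (-2/3)·4 = -13/3.
y-coordinate: 1·9 + (2/3)·0 + (-2/3)·3 = 7.

(-13/3, 7)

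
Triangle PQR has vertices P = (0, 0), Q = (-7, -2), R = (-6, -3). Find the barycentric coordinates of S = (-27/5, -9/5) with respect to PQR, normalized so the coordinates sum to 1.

Signed area of the reference triangle: [PQR] = ½·(0·(-2−(-3)) + (-7)·(-3−0) + (-6)·(0−(-2))) = ½·(0 + 21 − 12) = 9/2.
[SQR] = ½·((-27/5)·(-2−(-3)) + (-7)·(-3−(-9/5)) + (-6)·(-9/5−(-2))) = ½·(-27/5 + 42/5 − 6/5) = 9/10, so the P-coordinate is (9/10)/(9/2) = 1/5.
[PSR] = ½·(0·(-9/5−(-3)) + (-27/5)·(-3−0) + (-6)·(0−(-9/5))) = ½·(0 + 81/5 − 54/5) = 27/10, so the Q-coordinate is 3/5.
[PQS] = ½·(0·(-2−(-9/5)) + (-7)·(-9/5−0) + (-27/5)·(0−(-2))) = ½·(0 + 63/5 − 54/5) = 9/10, so the R-coordinate is 1/5.
Check: 1/5 + 3/5 + 1/5 = 1.

(1/5, 3/5, 1/5)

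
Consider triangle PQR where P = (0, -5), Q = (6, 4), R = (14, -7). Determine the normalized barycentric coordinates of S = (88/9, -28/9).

Signed area of the reference triangle: [PQR] = ½·(0·(4−(-7)) + 6·(-7−(-5)) + 14·(-5−4)) = ½·(0 − 12 − 126) = -69.
[SQR] = ½·((88/9)·(4−(-7)) + 6·(-7−(-28/9)) + 14·(-28/9−4)) = ½·(968/9 − 70/3 − 896/9) = -23/3, so the P-coordinate is (-23/3)/(-69) = 1/9.
[PSR] = ½·(0·(-28/9−(-7)) + (88/9)·(-7−(-5)) + 14·(-5−(-28/9))) = ½·(0 − 176/9 − 238/9) = -23, so the Q-coordinate is 1/3.
[PQS] = ½·(0·(4−(-28/9)) + 6·(-28/9−(-5)) + (88/9)·(-5−4)) = ½·(0 + 34/3 − 88) = -115/3, so the R-coordinate is 5/9.

(1/9, 1/3, 5/9)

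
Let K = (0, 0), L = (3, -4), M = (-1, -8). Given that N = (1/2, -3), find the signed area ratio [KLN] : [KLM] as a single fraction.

1/4

[KLM] = ½·(0·(-4−(-8)) + 3·(-8−0) + (-1)·(0−(-4))) = ½·(0 − 24 − 4) = -14.
[KLN] = ½·(0·(-4−(-3)) + 3·(-3−0) + (1/2)·(0−(-4))) = ½·(0 − 9 + 2) = -7/2, so the ratio is (-7/2)/(-14) = 1/4.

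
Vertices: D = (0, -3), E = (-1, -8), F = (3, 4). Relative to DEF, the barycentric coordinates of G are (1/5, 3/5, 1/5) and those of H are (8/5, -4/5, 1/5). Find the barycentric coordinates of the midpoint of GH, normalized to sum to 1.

Since both coordinate triples sum to 1, the midpoint's barycentrics are the componentwise average.
(1/5+8/5)/2 = 9/10; similarly -1/10 and 1/5.

(9/10, -1/10, 1/5)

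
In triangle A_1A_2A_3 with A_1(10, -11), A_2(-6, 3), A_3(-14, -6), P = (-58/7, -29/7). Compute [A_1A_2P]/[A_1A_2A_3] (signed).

4/7

[A_1A_2A_3] = ½·(10·(3−(-6)) + (-6)·(-6−(-11)) + (-14)·(-11−3)) = ½·(90 − 30 + 196) = 128.
[A_1A_2P] = ½·(10·(3−(-29/7)) + (-6)·(-29/7−(-11)) + (-58/7)·(-11−3)) = ½·(500/7 − 288/7 + 116) = 512/7, so the ratio is (512/7)/128 = 4/7.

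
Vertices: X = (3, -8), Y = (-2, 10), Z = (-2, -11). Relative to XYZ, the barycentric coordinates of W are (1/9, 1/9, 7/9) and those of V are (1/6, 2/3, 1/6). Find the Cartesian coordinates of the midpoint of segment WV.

(-47/36, -29/12)

Barycentric coordinates of the midpoint are the average: (5/36, 7/18, 17/36).
Converting: (5/36)·X + (7/18)·Y + (17/36)·Z = (-47/36, -29/12).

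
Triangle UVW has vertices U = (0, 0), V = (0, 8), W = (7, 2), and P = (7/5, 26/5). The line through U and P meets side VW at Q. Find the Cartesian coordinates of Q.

Barycentric coordinates of P with respect to UVW: (1/5, 3/5, 1/5).
On side VW the U-coordinate is zero; dropping P's U-weight 1/5 and renormalizing the remaining 3/5 : 1/5 gives weights 3/4, 1/4 on V, W.
Q = (3/4)·(0, 8) + (1/4)·(7, 2) = (7/4, 13/2).

(7/4, 13/2)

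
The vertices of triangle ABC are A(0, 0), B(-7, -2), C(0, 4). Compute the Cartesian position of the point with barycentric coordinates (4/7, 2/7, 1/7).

P = (4/7)·A + (2/7)·B + (1/7)·C.
x-coordinate: (4/7)·0 + (2/7)·(-7) + (1/7)·0 = -2.
y-coordinate: (4/7)·0 + (2/7)·(-2) + (1/7)·4 = 0.

(-2, 0)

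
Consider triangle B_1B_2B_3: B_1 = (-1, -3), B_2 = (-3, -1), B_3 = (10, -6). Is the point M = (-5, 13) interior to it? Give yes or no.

Barycentric coordinates of M: (-43/4, 41/4, 3/2).
The three coordinates are negative, positive, positive; a point is interior exactly when all three are positive.

no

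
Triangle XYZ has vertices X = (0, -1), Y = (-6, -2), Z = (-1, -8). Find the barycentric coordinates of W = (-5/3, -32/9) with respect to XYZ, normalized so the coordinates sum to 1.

(4/9, 2/9, 1/3)

Signed area of the reference triangle: [XYZ] = ½·(0·(-2−(-8)) + (-6)·(-8−(-1)) + (-1)·(-1−(-2))) = ½·(0 + 42 − 1) = 41/2.
[WYZ] = ½·((-5/3)·(-2−(-8)) + (-6)·(-8−(-32/9)) + (-1)·(-32/9−(-2))) = ½·(-10 + 80/3 + 14/9) = 82/9, so the X-coordinate is (82/9)/(41/2) = 4/9.
[XWZ] = ½·(0·(-32/9−(-8)) + (-5/3)·(-8−(-1)) + (-1)·(-1−(-32/9))) = ½·(0 + 35/3 − 23/9) = 41/9, so the Y-coordinate is 2/9.
[XYW] = ½·(0·(-2−(-32/9)) + (-6)·(-32/9−(-1)) + (-5/3)·(-1−(-2))) = ½·(0 + 46/3 − 5/3) = 41/6, so the Z-coordinate is 1/3.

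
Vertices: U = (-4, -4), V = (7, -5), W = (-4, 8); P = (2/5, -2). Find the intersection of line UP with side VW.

Barycentric coordinates of P with respect to UVW: (2/5, 2/5, 1/5).
On side VW the U-coordinate is zero; dropping P's U-weight 2/5 and renormalizing the remaining 2/5 : 1/5 gives weights 2/3, 1/3 on V, W.
Q = (2/3)·(7, -5) + (1/3)·(-4, 8) = (10/3, -2/3).

(10/3, -2/3)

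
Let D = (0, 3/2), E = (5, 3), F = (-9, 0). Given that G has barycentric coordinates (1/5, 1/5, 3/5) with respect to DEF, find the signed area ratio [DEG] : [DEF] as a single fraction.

3/5

The signed ratio [DEG]/[DEF] equals the barycentric coordinate of G at vertex F, which is 3/5.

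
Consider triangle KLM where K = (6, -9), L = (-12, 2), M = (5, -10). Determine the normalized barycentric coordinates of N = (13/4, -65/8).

Signed area of the reference triangle: [KLM] = ½·(6·(2−(-10)) + (-12)·(-10−(-9)) + 5·(-9−2)) = ½·(72 + 12 − 55) = 29/2.
[NLM] = ½·((13/4)·(2−(-10)) + (-12)·(-10−(-65/8)) + 5·(-65/8−2)) = ½·(39 + 45/2 − 405/8) = 87/16, so the K-coordinate is (87/16)/(29/2) = 3/8.
[KNM] = ½·(6·(-65/8−(-10)) + (13/4)·(-10−(-9)) + 5·(-9−(-65/8))) = ½·(45/4 − 13/4 − 35/8) = 29/16, so the L-coordinate is 1/8.
[KLN] = ½·(6·(2−(-65/8)) + (-12)·(-65/8−(-9)) + (13/4)·(-9−2)) = ½·(243/4 − 21/2 − 143/4) = 29/4, so the M-coordinate is 1/2.
Check: 3/8 + 1/8 + 1/2 = 1.

(3/8, 1/8, 1/2)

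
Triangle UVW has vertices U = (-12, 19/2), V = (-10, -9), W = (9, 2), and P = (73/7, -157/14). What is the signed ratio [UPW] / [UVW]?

[UVW] = ½·((-12)·(-9−2) + (-10)·(2−(19/2)) + 9·(19/2−(-9))) = ½·(132 + 75 + 333/2) = 747/4.
[UPW] = ½·((-12)·(-157/14−2) + (73/7)·(2−(19/2)) + 9·(19/2−(-157/14))) = ½·(1110/7 − 1095/14 + 1305/7) = 3735/28, so the ratio is (3735/28)/(747/4) = 5/7.

5/7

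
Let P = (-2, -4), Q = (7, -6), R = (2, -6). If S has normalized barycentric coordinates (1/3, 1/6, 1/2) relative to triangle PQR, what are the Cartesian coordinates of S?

(3/2, -16/3)

S = (1/3)·P + (1/6)·Q + (1/2)·R.
x-coordinate: (1/3)·(-2) + (1/6)·7 + (1/2)·2 = 3/2.
y-coordinate: (1/3)·(-4) + (1/6)·(-6) + (1/2)·(-6) = -16/3.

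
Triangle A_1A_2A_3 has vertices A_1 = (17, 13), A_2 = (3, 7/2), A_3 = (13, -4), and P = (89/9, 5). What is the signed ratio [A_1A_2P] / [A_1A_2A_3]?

2/9

[A_1A_2A_3] = ½·(17·(7/2−(-4)) + 3·(-4−13) + 13·(13−(7/2))) = ½·(255/2 − 51 + 247/2) = 100.
[A_1A_2P] = ½·(17·(7/2−5) + 3·(5−13) + (89/9)·(13−(7/2))) = ½·(-51/2 − 24 + 1691/18) = 200/9, so the ratio is (200/9)/100 = 2/9.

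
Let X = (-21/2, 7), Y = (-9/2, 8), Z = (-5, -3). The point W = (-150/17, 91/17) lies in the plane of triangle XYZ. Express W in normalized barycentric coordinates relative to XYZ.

Signed area of the reference triangle: [XYZ] = ½·((-21/2)·(8−(-3)) + (-9/2)·(-3−7) + (-5)·(7−8)) = ½·(-231/2 + 45 + 5) = -131/4.
[WYZ] = ½·((-150/17)·(8−(-3)) + (-9/2)·(-3−(91/17)) + (-5)·(91/17−8)) = ½·(-1650/17 + 639/17 + 225/17) = -393/17, so the X-coordinate is (-393/17)/(-131/4) = 12/17.
[XWZ] = ½·((-21/2)·(91/17−(-3)) + (-150/17)·(-3−7) + (-5)·(7−(91/17))) = ½·(-1491/17 + 1500/17 − 140/17) = -131/34, so the Y-coordinate is 2/17.
[XYW] = ½·((-21/2)·(8−(91/17)) + (-9/2)·(91/17−7) + (-150/17)·(7−8)) = ½·(-945/34 + 126/17 + 150/17) = -393/68, so the Z-coordinate is 3/17.

(12/17, 2/17, 3/17)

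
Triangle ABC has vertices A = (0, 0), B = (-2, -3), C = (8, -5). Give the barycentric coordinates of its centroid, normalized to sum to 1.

(1/3, 1/3, 1/3)

The centroid is the average of the vertices, so each weight is 1/3.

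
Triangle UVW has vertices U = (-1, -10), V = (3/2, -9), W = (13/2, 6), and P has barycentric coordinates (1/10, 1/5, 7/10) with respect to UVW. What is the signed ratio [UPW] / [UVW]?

1/5

The signed ratio [UPW]/[UVW] equals the barycentric coordinate of P at vertex V, which is 1/5.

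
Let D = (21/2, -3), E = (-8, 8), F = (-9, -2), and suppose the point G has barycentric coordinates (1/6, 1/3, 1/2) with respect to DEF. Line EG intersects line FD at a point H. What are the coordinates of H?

Line EG meets FD where the E-coordinate vanishes; zeroing G's E-weight and renormalizing leaves F, D-weights 1/2 : 1/6 → (3/4, 1/4).
So H = (3/4)·F + (1/4)·D = (-33/8, -9/4).

(-33/8, -9/4)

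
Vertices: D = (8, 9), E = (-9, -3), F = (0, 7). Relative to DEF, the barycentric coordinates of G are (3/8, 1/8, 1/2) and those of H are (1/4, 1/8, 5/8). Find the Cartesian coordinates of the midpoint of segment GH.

(11/8, 51/8)

Barycentric coordinates of the midpoint are the average: (5/16, 1/8, 9/16).
Converting: (5/16)·D + (1/8)·E + (9/16)·F = (11/8, 51/8).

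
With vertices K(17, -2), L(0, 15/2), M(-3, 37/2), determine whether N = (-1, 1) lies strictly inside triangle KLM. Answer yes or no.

no

Barycentric coordinates of N: (-61/317, 618/317, -240/317).
The three coordinates are negative, positive, negative; a point is interior exactly when all three are positive.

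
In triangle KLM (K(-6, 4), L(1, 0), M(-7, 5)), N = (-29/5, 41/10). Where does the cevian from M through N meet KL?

(-23/5, 16/5)

Barycentric coordinates of N with respect to KLM: (2/5, 1/10, 1/2).
On side KL the M-coordinate is zero; dropping N's M-weight 1/2 and renormalizing the remaining 2/5 : 1/10 gives weights 4/5, 1/5 on K, L.
J = (4/5)·(-6, 4) + (1/5)·(1, 0) = (-23/5, 16/5).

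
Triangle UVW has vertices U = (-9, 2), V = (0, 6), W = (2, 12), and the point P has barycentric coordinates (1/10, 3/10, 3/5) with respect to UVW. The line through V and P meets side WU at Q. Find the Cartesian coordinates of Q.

Line VP meets WU where the V-coordinate vanishes; zeroing P's V-weight and renormalizing leaves W, U-weights 3/5 : 1/10 → (6/7, 1/7).
So Q = (6/7)·W + (1/7)·U = (3/7, 74/7).

(3/7, 74/7)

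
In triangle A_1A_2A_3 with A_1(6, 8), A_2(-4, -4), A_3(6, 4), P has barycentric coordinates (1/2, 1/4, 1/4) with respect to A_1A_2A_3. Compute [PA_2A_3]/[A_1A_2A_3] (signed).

The signed ratio [PA_2A_3]/[A_1A_2A_3] equals the barycentric coordinate of P at vertex A_1, which is 1/2.

1/2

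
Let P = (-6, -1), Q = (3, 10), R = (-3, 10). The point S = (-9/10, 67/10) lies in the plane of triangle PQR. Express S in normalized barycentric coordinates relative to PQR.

(3/10, 1/2, 1/5)

Signed area of the reference triangle: [PQR] = ½·((-6)·(10−10) + 3·(10−(-1)) + (-3)·(-1−10)) = ½·(0 + 33 + 33) = 33.
[SQR] = ½·((-9/10)·(10−10) + 3·(10−(67/10)) + (-3)·(67/10−10)) = ½·(0 + 99/10 + 99/10) = 99/10, so the P-coordinate is (99/10)/33 = 3/10.
[PSR] = ½·((-6)·(67/10−10) + (-9/10)·(10−(-1)) + (-3)·(-1−(67/10))) = ½·(99/5 − 99/10 + 231/10) = 33/2, so the Q-coordinate is 1/2.
[PQS] = ½·((-6)·(10−(67/10)) + 3·(67/10−(-1)) + (-9/10)·(-1−10)) = ½·(-99/5 + 231/10 + 99/10) = 33/5, so the R-coordinate is 1/5.
Check: 3/10 + 1/2 + 1/5 = 1.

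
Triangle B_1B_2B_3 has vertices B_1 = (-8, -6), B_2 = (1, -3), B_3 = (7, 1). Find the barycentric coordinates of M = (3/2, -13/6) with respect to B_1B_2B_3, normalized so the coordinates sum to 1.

Signed area of the reference triangle: [B_1B_2B_3] = ½·((-8)·(-3−1) + 1·(1−(-6)) + 7·(-6−(-3))) = ½·(32 + 7 − 21) = 9.
[MB_2B_3] = ½·((3/2)·(-3−1) + 1·(1−(-13/6)) + 7·(-13/6−(-3))) = ½·(-6 + 19/6 + 35/6) = 3/2, so the B_1-coordinate is (3/2)/9 = 1/6.
[B_1MB_3] = ½·((-8)·(-13/6−1) + (3/2)·(1−(-6)) + 7·(-6−(-13/6))) = ½·(76/3 + 21/2 − 161/6) = 9/2, so the B_2-coordinate is 1/2.
[B_1B_2M] = ½·((-8)·(-3−(-13/6)) + 1·(-13/6−(-6)) + (3/2)·(-6−(-3))) = ½·(20/3 + 23/6 − 9/2) = 3, so the B_3-coordinate is 1/3.
Check: 1/6 + 1/2 + 1/3 = 1.

(1/6, 1/2, 1/3)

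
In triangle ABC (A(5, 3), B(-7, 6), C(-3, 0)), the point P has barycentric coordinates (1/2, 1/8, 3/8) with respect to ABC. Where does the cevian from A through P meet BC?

(-4, 3/2)

Line AP meets BC where the A-coordinate vanishes; zeroing P's A-weight and renormalizing leaves B, C-weights 1/8 : 3/8 → (1/4, 3/4).
So Q = (1/4)·B + (3/4)·C = (-4, 3/2).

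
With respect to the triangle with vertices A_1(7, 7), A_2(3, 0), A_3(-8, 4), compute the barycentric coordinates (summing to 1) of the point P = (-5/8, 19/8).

(1/8, 1/2, 3/8)

Signed area of the reference triangle: [A_1A_2A_3] = ½·(7·(0−4) + 3·(4−7) + (-8)·(7−0)) = ½·(-28 − 9 − 56) = -93/2.
[PA_2A_3] = ½·((-5/8)·(0−4) + 3·(4−(19/8)) + (-8)·(19/8−0)) = ½·(5/2 + 39/8 − 19) = -93/16, so the A_1-coordinate is (-93/16)/(-93/2) = 1/8.
[A_1PA_3] = ½·(7·(19/8−4) + (-5/8)·(4−7) + (-8)·(7−(19/8))) = ½·(-91/8 + 15/8 − 37) = -93/4, so the A_2-coordinate is 1/2.
[A_1A_2P] = ½·(7·(0−(19/8)) + 3·(19/8−7) + (-5/8)·(7−0)) = ½·(-133/8 − 111/8 − 35/8) = -279/16, so the A_3-coordinate is 3/8.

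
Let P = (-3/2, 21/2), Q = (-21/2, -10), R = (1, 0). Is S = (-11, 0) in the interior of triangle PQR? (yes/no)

no

Barycentric coordinates of S: (480/583, 504/583, -401/583).
The three coordinates are positive, positive, negative; a point is interior exactly when all three are positive.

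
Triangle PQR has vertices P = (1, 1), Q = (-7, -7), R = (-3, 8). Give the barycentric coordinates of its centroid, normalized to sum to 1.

(1/3, 1/3, 1/3)

The centroid is the average of the vertices, so each weight is 1/3.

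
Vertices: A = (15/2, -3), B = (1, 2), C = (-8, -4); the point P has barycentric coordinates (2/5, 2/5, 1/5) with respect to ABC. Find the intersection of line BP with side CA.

(7/3, -10/3)

Line BP meets CA where the B-coordinate vanishes; zeroing P's B-weight and renormalizing leaves C, A-weights 1/5 : 2/5 → (1/3, 2/3).
So Q = (1/3)·C + (2/3)·A = (7/3, -10/3).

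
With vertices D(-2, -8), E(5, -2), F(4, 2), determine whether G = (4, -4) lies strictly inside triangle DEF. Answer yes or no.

no

Barycentric coordinates of G: (3/17, 18/17, -4/17).
The three coordinates are positive, positive, negative; a point is interior exactly when all three are positive.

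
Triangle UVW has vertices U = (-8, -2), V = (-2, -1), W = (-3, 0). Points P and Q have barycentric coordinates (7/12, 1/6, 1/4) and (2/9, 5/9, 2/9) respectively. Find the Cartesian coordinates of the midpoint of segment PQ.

(-335/72, -7/6)

Barycentric coordinates of the midpoint are the average: (29/72, 13/36, 17/72).
Converting: (29/72)·U + (13/36)·V + (17/72)·W = (-335/72, -7/6).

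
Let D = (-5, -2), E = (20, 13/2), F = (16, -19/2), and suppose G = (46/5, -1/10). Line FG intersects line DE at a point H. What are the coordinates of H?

Barycentric coordinates of G with respect to DEF: (2/5, 2/5, 1/5).
On side DE the F-coordinate is zero; dropping G's F-weight 1/5 and renormalizing the remaining 2/5 : 2/5 gives weights 1/2, 1/2 on D, E.
H = (1/2)·(-5, -2) + (1/2)·(20, 13/2) = (15/2, 9/4).

(15/2, 9/4)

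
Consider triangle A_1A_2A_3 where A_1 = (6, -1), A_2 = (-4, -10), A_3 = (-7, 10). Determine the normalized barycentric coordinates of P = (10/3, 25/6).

Signed area of the reference triangle: [A_1A_2A_3] = ½·(6·(-10−10) + (-4)·(10−(-1)) + (-7)·(-1−(-10))) = ½·(-120 − 44 − 63) = -227/2.
[PA_2A_3] = ½·((10/3)·(-10−10) + (-4)·(10−(25/6)) + (-7)·(25/6−(-10))) = ½·(-200/3 − 70/3 − 595/6) = -1135/12, so the A_1-coordinate is (-1135/12)/(-227/2) = 5/6.
[A_1PA_3] = ½·(6·(25/6−10) + (10/3)·(10−(-1)) + (-7)·(-1−(25/6))) = ½·(-35 + 110/3 + 217/6) = 227/12, so the A_2-coordinate is -1/6.
[A_1A_2P] = ½·(6·(-10−(25/6)) + (-4)·(25/6−(-1)) + (10/3)·(-1−(-10))) = ½·(-85 − 62/3 + 30) = -227/6, so the A_3-coordinate is 1/3.
Check: 5/6 − 1/6 + 1/3 = 1.

(5/6, -1/6, 1/3)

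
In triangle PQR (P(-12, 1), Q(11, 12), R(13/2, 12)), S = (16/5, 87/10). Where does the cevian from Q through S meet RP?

(-23/5, 27/5)

Barycentric coordinates of S with respect to PQR: (3/10, 1/2, 1/5).
On side RP the Q-coordinate is zero; dropping S's Q-weight 1/2 and renormalizing the remaining 1/5 : 3/10 gives weights 2/5, 3/5 on R, P.
T = (2/5)·(13/2, 12) + (3/5)·(-12, 1) = (-23/5, 27/5).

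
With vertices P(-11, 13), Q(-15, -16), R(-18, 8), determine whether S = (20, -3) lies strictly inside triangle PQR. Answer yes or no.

Barycentric coordinates of S: (293/61, 89/61, -321/61).
The three coordinates are positive, positive, negative; a point is interior exactly when all three are positive.

no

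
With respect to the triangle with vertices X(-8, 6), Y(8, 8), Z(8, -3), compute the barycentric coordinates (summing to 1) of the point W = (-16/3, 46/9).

Signed area of the reference triangle: [XYZ] = ½·((-8)·(8−(-3)) + 8·(-3−6) + 8·(6−8)) = ½·(-88 − 72 − 16) = -88.
[WYZ] = ½·((-16/3)·(8−(-3)) + 8·(-3−(46/9)) + 8·(46/9−8)) = ½·(-176/3 − 584/9 − 208/9) = -220/3, so the X-coordinate is (-220/3)/(-88) = 5/6.
[XWZ] = ½·((-8)·(46/9−(-3)) + (-16/3)·(-3−6) + 8·(6−(46/9))) = ½·(-584/9 + 48 + 64/9) = -44/9, so the Y-coordinate is 1/18.
[XYW] = ½·((-8)·(8−(46/9)) + 8·(46/9−6) + (-16/3)·(6−8)) = ½·(-208/9 − 64/9 + 32/3) = -88/9, so the Z-coordinate is 1/9.
Check: 5/6 + 1/18 + 1/9 = 1.

(5/6, 1/18, 1/9)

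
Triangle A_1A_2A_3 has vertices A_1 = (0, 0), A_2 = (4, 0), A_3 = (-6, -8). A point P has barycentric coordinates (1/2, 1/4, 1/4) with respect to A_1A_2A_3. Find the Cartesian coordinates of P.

P = (1/2)·A_1 + (1/4)·A_2 + (1/4)·A_3.
x-coordinate: (1/2)·0 + (1/4)·4 + (1/4)·(-6) = -1/2.
y-coordinate: (1/2)·0 + (1/4)·0 + (1/4)·(-8) = -2.

(-1/2, -2)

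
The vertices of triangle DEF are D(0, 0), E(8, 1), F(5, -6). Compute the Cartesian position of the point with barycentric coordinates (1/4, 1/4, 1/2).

(9/2, -11/4)

G = (1/4)·D + (1/4)·E + (1/2)·F.
x-coordinate: (1/4)·0 + (1/4)·8 + (1/2)·5 = 9/2.
y-coordinate: (1/4)·0 + (1/4)·1 + (1/2)·(-6) = -11/4.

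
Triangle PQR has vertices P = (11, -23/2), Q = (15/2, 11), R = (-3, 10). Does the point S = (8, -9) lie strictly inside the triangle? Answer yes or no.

no

Barycentric coordinates of S: (842/959, -118/959, 235/959).
The three coordinates are positive, negative, positive; a point is interior exactly when all three are positive.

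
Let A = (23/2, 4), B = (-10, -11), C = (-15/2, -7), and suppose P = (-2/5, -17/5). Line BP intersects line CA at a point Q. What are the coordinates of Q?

Barycentric coordinates of P with respect to ABC: (2/5, 1/5, 2/5).
On side CA the B-coordinate is zero; dropping P's B-weight 1/5 and renormalizing the remaining 2/5 : 2/5 gives weights 1/2, 1/2 on C, A.
Q = (1/2)·(-15/2, -7) + (1/2)·(23/2, 4) = (2, -3/2).

(2, -3/2)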